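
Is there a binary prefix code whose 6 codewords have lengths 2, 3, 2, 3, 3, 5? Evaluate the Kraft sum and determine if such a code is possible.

0.90625; yes

With common denominator 2^5 = 32: Σ 2^(−ℓᵢ) = 8/32 + 4/32 + 8/32 + 4/32 + 4/32 + 1/32 = 29/32 = 0.90625.
Kraft's inequality requires Σ ≤ 1; here Σ = 0.90625 ≤ 1, so such a prefix code exists.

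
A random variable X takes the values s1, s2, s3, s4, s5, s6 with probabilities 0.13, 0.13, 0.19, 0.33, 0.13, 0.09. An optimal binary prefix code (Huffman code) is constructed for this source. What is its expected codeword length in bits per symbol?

2.48 bits/symbol

Repeatedly combine the two least-probable nodes; the expected code length is the sum of the merged weights.
merge 9/100 + 13/100 → 11/50
merge 13/100 + 13/100 → 13/50
merge 19/100 + 11/50 → 41/100
merge 13/50 + 33/100 → 59/100
merge 41/100 + 59/100 → 1
L = 11/50 + 13/50 + 41/100 + 59/100 + 1 = 62/25 = 2.48 bits/symbol.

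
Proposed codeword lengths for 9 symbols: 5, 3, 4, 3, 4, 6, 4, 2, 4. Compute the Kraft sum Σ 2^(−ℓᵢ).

0.796875

With common denominator 2^6 = 64: Σ 2^(−ℓᵢ) = 2/64 + 8/64 + 4/64 + 8/64 + 4/64 + 1/64 + 4/64 + 16/64 + 4/64 = 51/64 = 0.796875.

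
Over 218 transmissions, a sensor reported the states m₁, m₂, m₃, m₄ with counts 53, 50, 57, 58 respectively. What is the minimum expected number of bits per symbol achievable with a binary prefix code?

Probabilities are the counts divided by 218.
Repeatedly combine the two least-probable nodes; the expected code length is the sum of the merged weights.
merge 25/109 + 53/218 → 103/218
merge 57/218 + 29/109 → 115/218
merge 103/218 + 115/218 → 1
L = 103/218 + 115/218 + 1 = 2 bits/symbol.

2 bits/symbol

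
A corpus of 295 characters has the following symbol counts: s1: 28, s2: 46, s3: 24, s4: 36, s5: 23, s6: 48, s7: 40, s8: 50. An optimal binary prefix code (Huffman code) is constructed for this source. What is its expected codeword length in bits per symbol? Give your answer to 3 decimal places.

Probabilities are the counts divided by 295.
Repeatedly combine the two least-probable nodes; the expected code length is the sum of the merged weights.
merge 23/295 + 24/295 → 47/295
merge 28/295 + 36/295 → 64/295
merge 8/59 + 46/295 → 86/295
merge 47/295 + 48/295 → 19/59
merge 10/59 + 64/295 → 114/295
merge 86/295 + 19/59 → 181/295
merge 114/295 + 181/295 → 1
L = 47/295 + 64/295 + 86/295 + 19/59 + 114/295 + 181/295 + 1 = 882/295 ≈ 2.990 bits/symbol.

2.990 bits/symbol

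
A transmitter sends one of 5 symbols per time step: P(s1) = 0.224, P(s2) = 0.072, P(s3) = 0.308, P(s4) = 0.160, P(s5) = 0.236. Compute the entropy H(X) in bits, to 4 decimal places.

H = −Σ pᵢ log₂ pᵢ.
−0.224·log₂(0.224) = 0.4835
−0.072·log₂(0.072) = 0.2733
−0.308·log₂(0.308) = 0.5233
−0.160·log₂(0.160) = 0.4230
−0.236·log₂(0.236) = 0.4916
Sum ≈ 2.1947 → 2.1947 bits.

2.1947 bits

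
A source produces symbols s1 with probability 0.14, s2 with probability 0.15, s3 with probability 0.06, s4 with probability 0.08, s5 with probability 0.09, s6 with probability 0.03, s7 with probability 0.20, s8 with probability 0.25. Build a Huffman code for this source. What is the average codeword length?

2.81 bits/symbol

Repeatedly combine the two least-probable nodes; the expected code length is the sum of the merged weights.
merge 3/100 + 3/50 → 9/100
merge 2/25 + 9/100 → 17/100
merge 9/100 + 7/50 → 23/100
merge 3/20 + 17/100 → 8/25
merge 1/5 + 23/100 → 43/100
merge 1/4 + 8/25 → 57/100
merge 43/100 + 57/100 → 1
L = 9/100 + 17/100 + 23/100 + 8/25 + 43/100 + 57/100 + 1 = 281/100 = 2.81 bits/symbol.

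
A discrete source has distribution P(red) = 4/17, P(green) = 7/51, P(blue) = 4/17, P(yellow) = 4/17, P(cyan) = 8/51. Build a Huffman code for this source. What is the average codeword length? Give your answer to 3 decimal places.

Repeatedly combine the two least-probable nodes; the expected code length is the sum of the merged weights.
merge 7/51 + 8/51 → 5/17
merge 4/17 + 4/17 → 8/17
merge 4/17 + 5/17 → 9/17
merge 8/17 + 9/17 → 1
L = 5/17 + 8/17 + 9/17 + 1 = 39/17 ≈ 2.294 bits/symbol.

2.294 bits/symbol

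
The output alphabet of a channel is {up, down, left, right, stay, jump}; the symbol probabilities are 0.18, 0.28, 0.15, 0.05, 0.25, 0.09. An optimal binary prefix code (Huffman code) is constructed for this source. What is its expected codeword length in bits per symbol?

2.43 bits/symbol

Repeatedly combine the two least-probable nodes; the expected code length is the sum of the merged weights.
merge 1/20 + 9/100 → 7/50
merge 7/50 + 3/20 → 29/100
merge 9/50 + 1/4 → 43/100
merge 7/25 + 29/100 → 57/100
merge 43/100 + 57/100 → 1
L = 7/50 + 29/100 + 43/100 + 57/100 + 1 = 243/100 = 2.43 bits/symbol.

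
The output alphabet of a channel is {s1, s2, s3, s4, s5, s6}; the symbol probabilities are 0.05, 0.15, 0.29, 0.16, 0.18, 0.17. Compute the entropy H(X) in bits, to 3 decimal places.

2.447 bits

H = −Σ pᵢ log₂ pᵢ.
−0.05·log₂(0.05) = 0.2161
−0.15·log₂(0.15) = 0.4105
−0.29·log₂(0.29) = 0.5179
−0.16·log₂(0.16) = 0.4230
−0.18·log₂(0.18) = 0.4453
−0.17·log₂(0.17) = 0.4346
Sum ≈ 2.4475 → 2.447 bits.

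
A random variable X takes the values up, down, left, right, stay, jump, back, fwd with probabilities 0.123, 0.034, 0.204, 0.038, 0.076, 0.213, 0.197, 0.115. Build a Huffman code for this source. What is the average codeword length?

2.803 bits/symbol

Repeatedly combine the two least-probable nodes; the expected code length is the sum of the merged weights.
merge 17/500 + 19/500 → 9/125
merge 9/125 + 19/250 → 37/250
merge 23/200 + 123/1000 → 119/500
merge 37/250 + 197/1000 → 69/200
merge 51/250 + 213/1000 → 417/1000
merge 119/500 + 69/200 → 583/1000
merge 417/1000 + 583/1000 → 1
L = 9/125 + 37/250 + 119/500 + 69/200 + 417/1000 + 583/1000 + 1 = 2803/1000 = 2.803 bits/symbol.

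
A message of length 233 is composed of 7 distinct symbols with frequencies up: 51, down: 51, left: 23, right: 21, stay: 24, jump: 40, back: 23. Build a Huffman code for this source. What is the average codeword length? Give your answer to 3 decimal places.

2.751 bits/symbol

Probabilities are the counts divided by 233.
Repeatedly combine the two least-probable nodes; the expected code length is the sum of the merged weights.
merge 21/233 + 23/233 → 44/233
merge 23/233 + 24/233 → 47/233
merge 40/233 + 44/233 → 84/233
merge 47/233 + 51/233 → 98/233
merge 51/233 + 84/233 → 135/233
merge 98/233 + 135/233 → 1
L = 44/233 + 47/233 + 84/233 + 98/233 + 135/233 + 1 = 641/233 ≈ 2.751 bits/symbol.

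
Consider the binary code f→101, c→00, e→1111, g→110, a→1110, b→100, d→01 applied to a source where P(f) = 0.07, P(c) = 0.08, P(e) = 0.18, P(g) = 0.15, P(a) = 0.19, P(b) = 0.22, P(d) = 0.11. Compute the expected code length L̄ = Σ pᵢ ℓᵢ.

3.18 bits/symbol

L̄ = Σ pᵢ·ℓᵢ = 0.07·3 + 0.08·2 + 0.18·4 + 0.15·3 + 0.19·4 + 0.22·3 + 0.11·2 = 3.18 bits/symbol.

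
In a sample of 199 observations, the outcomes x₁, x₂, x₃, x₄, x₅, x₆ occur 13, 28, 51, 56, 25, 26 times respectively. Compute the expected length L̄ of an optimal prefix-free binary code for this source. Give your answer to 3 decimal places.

2.462 bits/symbol

Probabilities are the counts divided by 199.
Repeatedly combine the two least-probable nodes; the expected code length is the sum of the merged weights.
merge 13/199 + 25/199 → 38/199
merge 26/199 + 28/199 → 54/199
merge 38/199 + 51/199 → 89/199
merge 54/199 + 56/199 → 110/199
merge 89/199 + 110/199 → 1
L = 38/199 + 54/199 + 89/199 + 110/199 + 1 = 490/199 ≈ 2.462 bits/symbol.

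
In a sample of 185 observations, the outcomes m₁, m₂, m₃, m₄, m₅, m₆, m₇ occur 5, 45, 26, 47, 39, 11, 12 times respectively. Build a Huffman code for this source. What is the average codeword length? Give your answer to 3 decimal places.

Probabilities are the counts divided by 185.
Repeatedly combine the two least-probable nodes; the expected code length is the sum of the merged weights.
merge 1/37 + 11/185 → 16/185
merge 12/185 + 16/185 → 28/185
merge 26/185 + 28/185 → 54/185
merge 39/185 + 9/37 → 84/185
merge 47/185 + 54/185 → 101/185
merge 84/185 + 101/185 → 1
L = 16/185 + 28/185 + 54/185 + 84/185 + 101/185 + 1 = 468/185 ≈ 2.530 bits/symbol.

2.530 bits/symbol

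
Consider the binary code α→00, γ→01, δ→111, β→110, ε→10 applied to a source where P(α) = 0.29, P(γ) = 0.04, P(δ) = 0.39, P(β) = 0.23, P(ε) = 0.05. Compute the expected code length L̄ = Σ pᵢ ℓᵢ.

2.62 bits/symbol

L̄ = Σ pᵢ·ℓᵢ = 0.29·2 + 0.04·2 + 0.39·3 + 0.23·3 + 0.05·2 = 2.62 bits/symbol.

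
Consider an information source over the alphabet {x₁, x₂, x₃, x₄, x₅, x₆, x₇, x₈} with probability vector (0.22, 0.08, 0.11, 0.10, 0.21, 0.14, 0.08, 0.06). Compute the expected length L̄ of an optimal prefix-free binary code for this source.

2.89 bits/symbol

Repeatedly combine the two least-probable nodes; the expected code length is the sum of the merged weights.
merge 3/50 + 2/25 → 7/50
merge 2/25 + 1/10 → 9/50
merge 11/100 + 7/50 → 1/4
merge 7/50 + 9/50 → 8/25
merge 21/100 + 11/50 → 43/100
merge 1/4 + 8/25 → 57/100
merge 43/100 + 57/100 → 1
L = 7/50 + 9/50 + 1/4 + 8/25 + 43/100 + 57/100 + 1 = 289/100 = 2.89 bits/symbol.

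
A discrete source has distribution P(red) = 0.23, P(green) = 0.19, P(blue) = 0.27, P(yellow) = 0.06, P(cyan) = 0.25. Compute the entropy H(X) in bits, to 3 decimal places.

H = −Σ pᵢ log₂ pᵢ.
−0.23·log₂(0.23) = 0.4877
−0.19·log₂(0.19) = 0.4552
−0.27·log₂(0.27) = 0.5100
−0.06·log₂(0.06) = 0.2435
−0.25·log₂(0.25) = 0.5000
Sum ≈ 2.1964 → 2.196 bits.

2.196 bits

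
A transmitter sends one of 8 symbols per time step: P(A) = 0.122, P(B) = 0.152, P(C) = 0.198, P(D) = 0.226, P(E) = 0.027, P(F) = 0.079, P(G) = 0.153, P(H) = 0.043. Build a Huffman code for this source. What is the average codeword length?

Repeatedly combine the two least-probable nodes; the expected code length is the sum of the merged weights.
merge 27/1000 + 43/1000 → 7/100
merge 7/100 + 79/1000 → 149/1000
merge 61/500 + 149/1000 → 271/1000
merge 19/125 + 153/1000 → 61/200
merge 99/500 + 113/500 → 53/125
merge 271/1000 + 61/200 → 72/125
merge 53/125 + 72/125 → 1
L = 7/100 + 149/1000 + 271/1000 + 61/200 + 53/125 + 72/125 + 1 = 559/200 = 2.795 bits/symbol.

2.795 bits/symbol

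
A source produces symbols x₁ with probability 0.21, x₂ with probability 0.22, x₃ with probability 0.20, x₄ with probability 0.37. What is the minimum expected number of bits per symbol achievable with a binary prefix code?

Repeatedly combine the two least-probable nodes; the expected code length is the sum of the merged weights.
merge 1/5 + 21/100 → 41/100
merge 11/50 + 37/100 → 59/100
merge 41/100 + 59/100 → 1
L = 41/100 + 59/100 + 1 = 2 bits/symbol.

2 bits/symbol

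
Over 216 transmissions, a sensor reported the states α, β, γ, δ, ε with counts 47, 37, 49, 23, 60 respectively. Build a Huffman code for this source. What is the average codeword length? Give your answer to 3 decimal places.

2.278 bits/symbol

Probabilities are the counts divided by 216.
Repeatedly combine the two least-probable nodes; the expected code length is the sum of the merged weights.
merge 23/216 + 37/216 → 5/18
merge 47/216 + 49/216 → 4/9
merge 5/18 + 5/18 → 5/9
merge 4/9 + 5/9 → 1
L = 5/18 + 4/9 + 5/9 + 1 = 41/18 ≈ 2.278 bits/symbol.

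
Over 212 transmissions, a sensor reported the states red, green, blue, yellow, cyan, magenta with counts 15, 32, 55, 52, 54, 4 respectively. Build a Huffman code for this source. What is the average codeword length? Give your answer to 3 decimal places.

Probabilities are the counts divided by 212.
Repeatedly combine the two least-probable nodes; the expected code length is the sum of the merged weights.
merge 1/53 + 15/212 → 19/212
merge 19/212 + 8/53 → 51/212
merge 51/212 + 13/53 → 103/212
merge 27/106 + 55/212 → 109/212
merge 103/212 + 109/212 → 1
L = 19/212 + 51/212 + 103/212 + 109/212 + 1 = 247/106 ≈ 2.330 bits/symbol.

2.330 bits/symbol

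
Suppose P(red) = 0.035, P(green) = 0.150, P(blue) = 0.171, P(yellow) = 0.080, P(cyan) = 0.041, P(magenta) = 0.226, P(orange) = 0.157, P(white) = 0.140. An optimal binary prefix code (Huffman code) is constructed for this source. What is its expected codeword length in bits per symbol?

2.835 bits/symbol

Repeatedly combine the two least-probable nodes; the expected code length is the sum of the merged weights.
merge 7/200 + 41/1000 → 19/250
merge 19/250 + 2/25 → 39/250
merge 7/50 + 3/20 → 29/100
merge 39/250 + 157/1000 → 313/1000
merge 171/1000 + 113/500 → 397/1000
merge 29/100 + 313/1000 → 603/1000
merge 397/1000 + 603/1000 → 1
L = 19/250 + 39/250 + 29/100 + 313/1000 + 397/1000 + 603/1000 + 1 = 567/200 = 2.835 bits/symbol.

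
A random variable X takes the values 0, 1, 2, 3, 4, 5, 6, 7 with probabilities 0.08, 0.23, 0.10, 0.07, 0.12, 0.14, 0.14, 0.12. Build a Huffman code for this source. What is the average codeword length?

Repeatedly combine the two least-probable nodes; the expected code length is the sum of the merged weights.
merge 7/100 + 2/25 → 3/20
merge 1/10 + 3/25 → 11/50
merge 3/25 + 7/50 → 13/50
merge 7/50 + 3/20 → 29/100
merge 11/50 + 23/100 → 9/20
merge 13/50 + 29/100 → 11/20
merge 9/20 + 11/20 → 1
L = 3/20 + 11/50 + 13/50 + 29/100 + 9/20 + 11/20 + 1 = 73/25 = 2.92 bits/symbol.

2.92 bits/symbol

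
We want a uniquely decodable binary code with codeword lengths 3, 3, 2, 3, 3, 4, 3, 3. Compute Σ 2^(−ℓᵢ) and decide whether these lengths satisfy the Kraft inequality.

With common denominator 2^4 = 16: Σ 2^(−ℓᵢ) = 2/16 + 2/16 + 4/16 + 2/16 + 2/16 + 1/16 + 2/16 + 2/16 = 17/16 = 1.0625.
Kraft's inequality requires Σ ≤ 1; here Σ = 1.0625 > 1, so no such prefix code exists.

1.0625; no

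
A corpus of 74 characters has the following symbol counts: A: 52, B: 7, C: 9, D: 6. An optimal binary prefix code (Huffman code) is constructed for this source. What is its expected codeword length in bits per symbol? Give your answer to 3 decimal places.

Probabilities are the counts divided by 74.
Repeatedly combine the two least-probable nodes; the expected code length is the sum of the merged weights.
merge 3/37 + 7/74 → 13/74
merge 9/74 + 13/74 → 11/37
merge 11/37 + 26/37 → 1
L = 13/74 + 11/37 + 1 = 109/74 ≈ 1.473 bits/symbol.

1.473 bits/symbol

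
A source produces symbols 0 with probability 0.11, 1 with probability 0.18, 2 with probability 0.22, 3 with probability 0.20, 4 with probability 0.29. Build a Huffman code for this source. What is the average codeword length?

2.29 bits/symbol

Repeatedly combine the two least-probable nodes; the expected code length is the sum of the merged weights.
merge 11/100 + 9/50 → 29/100
merge 1/5 + 11/50 → 21/50
merge 29/100 + 29/100 → 29/50
merge 21/50 + 29/50 → 1
L = 29/100 + 21/50 + 29/50 + 1 = 229/100 = 2.29 bits/symbol.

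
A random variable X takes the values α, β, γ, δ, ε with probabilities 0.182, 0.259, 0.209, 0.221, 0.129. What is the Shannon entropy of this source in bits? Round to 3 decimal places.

H = −Σ pᵢ log₂ pᵢ.
−0.182·log₂(0.182) = 0.4474
−0.259·log₂(0.259) = 0.5048
−0.209·log₂(0.209) = 0.4720
−0.221·log₂(0.221) = 0.4813
−0.129·log₂(0.129) = 0.3811
Sum ≈ 2.2866 → 2.287 bits.

2.287 bits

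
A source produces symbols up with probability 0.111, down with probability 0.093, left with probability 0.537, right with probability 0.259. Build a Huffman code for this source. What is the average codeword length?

Repeatedly combine the two least-probable nodes; the expected code length is the sum of the merged weights.
merge 93/1000 + 111/1000 → 51/250
merge 51/250 + 259/1000 → 463/1000
merge 463/1000 + 537/1000 → 1
L = 51/250 + 463/1000 + 1 = 1667/1000 = 1.667 bits/symbol.

1.667 bits/symbol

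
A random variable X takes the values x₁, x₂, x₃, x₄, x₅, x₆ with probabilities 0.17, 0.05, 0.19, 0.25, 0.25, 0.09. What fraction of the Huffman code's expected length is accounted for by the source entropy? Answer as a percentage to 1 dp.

Entropy H = −Σ p log₂ p ≈ 2.4186 bits.
Huffman merges: 1/20+9/100→7/50; 7/50+17/100→31/100; 19/100+1/4→11/25; 1/4+31/100→14/25; 11/25+14/25→1. L = 49/20 ≈ 2.4500.
Efficiency = H/L = 2.4186/2.4500 = 98.7%.

98.7%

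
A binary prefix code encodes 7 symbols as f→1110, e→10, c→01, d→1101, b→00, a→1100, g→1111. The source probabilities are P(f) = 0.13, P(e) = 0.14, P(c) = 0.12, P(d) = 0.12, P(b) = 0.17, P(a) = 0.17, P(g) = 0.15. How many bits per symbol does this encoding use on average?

L̄ = Σ pᵢ·ℓᵢ = 0.13·4 + 0.14·2 + 0.12·2 + 0.12·4 + 0.17·2 + 0.17·4 + 0.15·4 = 3.14 bits/symbol.

3.14 bits/symbol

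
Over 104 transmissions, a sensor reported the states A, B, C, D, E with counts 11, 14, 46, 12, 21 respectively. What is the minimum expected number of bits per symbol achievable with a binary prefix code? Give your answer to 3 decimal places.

Probabilities are the counts divided by 104.
Repeatedly combine the two least-probable nodes; the expected code length is the sum of the merged weights.
merge 11/104 + 3/26 → 23/104
merge 7/52 + 21/104 → 35/104
merge 23/104 + 35/104 → 29/52
merge 23/52 + 29/52 → 1
L = 23/104 + 35/104 + 29/52 + 1 = 55/26 ≈ 2.115 bits/symbol.

2.115 bits/symbol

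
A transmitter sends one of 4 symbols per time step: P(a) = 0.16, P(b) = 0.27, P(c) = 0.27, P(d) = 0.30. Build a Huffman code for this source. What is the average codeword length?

2 bits/symbol

Repeatedly combine the two least-probable nodes; the expected code length is the sum of the merged weights.
merge 4/25 + 27/100 → 43/100
merge 27/100 + 3/10 → 57/100
merge 43/100 + 57/100 → 1
L = 43/100 + 57/100 + 1 = 2 bits/symbol.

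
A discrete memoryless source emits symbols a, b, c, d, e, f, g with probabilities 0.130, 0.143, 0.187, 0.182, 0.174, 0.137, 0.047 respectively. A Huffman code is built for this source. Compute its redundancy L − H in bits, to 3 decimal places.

Entropy H = −Σ p log₂ p ≈ 2.7228 bits.
Huffman merges: 47/1000+13/100→177/1000; 137/1000+143/1000→7/25; 87/500+177/1000→351/1000; 91/500+187/1000→369/1000; 7/25+351/1000→631/1000; 369/1000+631/1000→1. L = 351/125 ≈ 2.8080.
L − H = 2.8080 − 2.7228 = 0.085 bits.

0.085 bits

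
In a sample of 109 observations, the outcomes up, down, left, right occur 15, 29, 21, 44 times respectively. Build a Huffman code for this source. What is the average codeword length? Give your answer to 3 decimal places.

Probabilities are the counts divided by 109.
Repeatedly combine the two least-probable nodes; the expected code length is the sum of the merged weights.
merge 15/109 + 21/109 → 36/109
merge 29/109 + 36/109 → 65/109
merge 44/109 + 65/109 → 1
L = 36/109 + 65/109 + 1 = 210/109 ≈ 1.927 bits/symbol.

1.927 bits/symbol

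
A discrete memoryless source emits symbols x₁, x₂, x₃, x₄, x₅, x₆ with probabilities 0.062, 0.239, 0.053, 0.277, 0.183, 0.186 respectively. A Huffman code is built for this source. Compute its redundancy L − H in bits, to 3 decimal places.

Entropy H = −Σ p log₂ p ≈ 2.3796 bits.
Huffman merges: 53/1000+31/500→23/200; 23/200+183/1000→149/500; 93/500+239/1000→17/40; 277/1000+149/500→23/40; 17/40+23/40→1. L = 2413/1000 ≈ 2.4130.
L − H = 2.4130 − 2.3796 = 0.033 bits.

0.033 bits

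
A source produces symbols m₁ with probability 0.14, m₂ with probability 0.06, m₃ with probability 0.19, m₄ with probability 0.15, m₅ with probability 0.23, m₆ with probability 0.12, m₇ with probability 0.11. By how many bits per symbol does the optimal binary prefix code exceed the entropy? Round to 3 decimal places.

0.039 bits

Entropy H = −Σ p log₂ p ≈ 2.7114 bits.
Huffman merges: 3/50+11/100→17/100; 3/25+7/50→13/50; 3/20+17/100→8/25; 19/100+23/100→21/50; 13/50+8/25→29/50; 21/50+29/50→1. L = 11/4 ≈ 2.7500.
L − H = 2.7500 − 2.7114 = 0.039 bits.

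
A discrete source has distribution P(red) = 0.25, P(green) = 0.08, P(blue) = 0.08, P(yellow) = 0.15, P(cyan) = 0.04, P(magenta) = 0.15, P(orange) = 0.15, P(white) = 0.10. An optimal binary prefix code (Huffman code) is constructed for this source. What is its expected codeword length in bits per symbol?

2.87 bits/symbol

Repeatedly combine the two least-probable nodes; the expected code length is the sum of the merged weights.
merge 1/25 + 2/25 → 3/25
merge 2/25 + 1/10 → 9/50
merge 3/25 + 3/20 → 27/100
merge 3/20 + 3/20 → 3/10
merge 9/50 + 1/4 → 43/100
merge 27/100 + 3/10 → 57/100
merge 43/100 + 57/100 → 1
L = 3/25 + 9/50 + 27/100 + 3/10 + 43/100 + 57/100 + 1 = 287/100 = 2.87 bits/symbol.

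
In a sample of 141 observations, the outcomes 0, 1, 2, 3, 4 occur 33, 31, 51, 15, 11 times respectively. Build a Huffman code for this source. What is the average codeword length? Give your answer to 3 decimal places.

2.184 bits/symbol

Probabilities are the counts divided by 141.
Repeatedly combine the two least-probable nodes; the expected code length is the sum of the merged weights.
merge 11/141 + 5/47 → 26/141
merge 26/141 + 31/141 → 19/47
merge 11/47 + 17/47 → 28/47
merge 19/47 + 28/47 → 1
L = 26/141 + 19/47 + 28/47 + 1 = 308/141 ≈ 2.184 bits/symbol.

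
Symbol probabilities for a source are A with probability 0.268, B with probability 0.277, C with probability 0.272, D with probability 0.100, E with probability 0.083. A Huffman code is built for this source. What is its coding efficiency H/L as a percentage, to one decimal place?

Entropy H = −Σ p log₂ p ≈ 2.1633 bits.
Huffman merges: 83/1000+1/10→183/1000; 183/1000+67/250→451/1000; 34/125+277/1000→549/1000; 451/1000+549/1000→1. L = 2183/1000 ≈ 2.1830.
Efficiency = H/L = 2.1633/2.1830 = 99.1%.

99.1%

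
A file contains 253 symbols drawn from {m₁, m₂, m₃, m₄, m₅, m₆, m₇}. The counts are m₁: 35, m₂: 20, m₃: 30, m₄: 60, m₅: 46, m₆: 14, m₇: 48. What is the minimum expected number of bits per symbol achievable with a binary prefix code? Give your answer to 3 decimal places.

2.708 bits/symbol

Probabilities are the counts divided by 253.
Repeatedly combine the two least-probable nodes; the expected code length is the sum of the merged weights.
merge 14/253 + 20/253 → 34/253
merge 30/253 + 34/253 → 64/253
merge 35/253 + 2/11 → 81/253
merge 48/253 + 60/253 → 108/253
merge 64/253 + 81/253 → 145/253
merge 108/253 + 145/253 → 1
L = 34/253 + 64/253 + 81/253 + 108/253 + 145/253 + 1 = 685/253 ≈ 2.708 bits/symbol.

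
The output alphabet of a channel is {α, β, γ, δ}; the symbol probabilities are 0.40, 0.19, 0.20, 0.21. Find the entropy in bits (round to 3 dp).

1.921 bits

H = −Σ pᵢ log₂ pᵢ.
−0.40·log₂(0.40) = 0.5288
−0.19·log₂(0.19) = 0.4552
−0.20·log₂(0.20) = 0.4644
−0.21·log₂(0.21) = 0.4728
Sum ≈ 1.9212 → 1.921 bits.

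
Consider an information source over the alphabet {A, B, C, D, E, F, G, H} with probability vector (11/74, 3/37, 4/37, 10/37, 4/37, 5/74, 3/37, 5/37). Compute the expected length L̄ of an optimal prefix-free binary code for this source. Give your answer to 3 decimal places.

2.878 bits/symbol

Repeatedly combine the two least-probable nodes; the expected code length is the sum of the merged weights.
merge 5/74 + 3/37 → 11/74
merge 3/37 + 4/37 → 7/37
merge 4/37 + 5/37 → 9/37
merge 11/74 + 11/74 → 11/37
merge 7/37 + 9/37 → 16/37
merge 10/37 + 11/37 → 21/37
merge 16/37 + 21/37 → 1
L = 11/74 + 7/37 + 9/37 + 11/37 + 16/37 + 21/37 + 1 = 213/74 ≈ 2.878 bits/symbol.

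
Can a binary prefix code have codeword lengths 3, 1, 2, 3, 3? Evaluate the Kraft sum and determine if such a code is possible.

With common denominator 2^3 = 8: Σ 2^(−ℓᵢ) = 1/8 + 4/8 + 2/8 + 1/8 + 1/8 = 9/8 = 1.125.
Kraft's inequality requires Σ ≤ 1; here Σ = 1.125 > 1, so no such prefix code exists.

1.125; no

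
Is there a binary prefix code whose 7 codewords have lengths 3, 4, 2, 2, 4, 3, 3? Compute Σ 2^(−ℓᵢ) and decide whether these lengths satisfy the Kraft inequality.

1; yes

With common denominator 2^4 = 16: Σ 2^(−ℓᵢ) = 2/16 + 1/16 + 4/16 + 4/16 + 1/16 + 2/16 + 2/16 = 16/16 = 1.
Kraft's inequality requires Σ ≤ 1; here Σ = 1 ≤ 1, so such a prefix code exists.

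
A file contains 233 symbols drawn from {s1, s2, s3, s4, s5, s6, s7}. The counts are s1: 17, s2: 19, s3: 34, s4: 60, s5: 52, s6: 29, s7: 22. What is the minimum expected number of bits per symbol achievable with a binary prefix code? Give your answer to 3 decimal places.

Probabilities are the counts divided by 233.
Repeatedly combine the two least-probable nodes; the expected code length is the sum of the merged weights.
merge 17/233 + 19/233 → 36/233
merge 22/233 + 29/233 → 51/233
merge 34/233 + 36/233 → 70/233
merge 51/233 + 52/233 → 103/233
merge 60/233 + 70/233 → 130/233
merge 103/233 + 130/233 → 1
L = 36/233 + 51/233 + 70/233 + 103/233 + 130/233 + 1 = 623/233 ≈ 2.674 bits/symbol.

2.674 bits/symbol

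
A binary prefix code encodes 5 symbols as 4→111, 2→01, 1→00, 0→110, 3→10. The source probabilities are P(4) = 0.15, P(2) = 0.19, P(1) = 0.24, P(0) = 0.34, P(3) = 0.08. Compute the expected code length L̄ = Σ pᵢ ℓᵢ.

L̄ = Σ pᵢ·ℓᵢ = 0.15·3 + 0.19·2 + 0.24·2 + 0.34·3 + 0.08·2 = 2.49 bits/symbol.

2.49 bits/symbol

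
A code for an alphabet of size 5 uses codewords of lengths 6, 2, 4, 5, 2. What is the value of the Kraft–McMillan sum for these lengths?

0.609375

With common denominator 2^6 = 64: Σ 2^(−ℓᵢ) = 1/64 + 16/64 + 4/64 + 2/64 + 16/64 = 39/64 = 0.609375.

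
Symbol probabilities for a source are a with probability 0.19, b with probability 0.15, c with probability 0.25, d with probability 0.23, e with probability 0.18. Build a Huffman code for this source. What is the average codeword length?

2.33 bits/symbol

Repeatedly combine the two least-probable nodes; the expected code length is the sum of the merged weights.
merge 3/20 + 9/50 → 33/100
merge 19/100 + 23/100 → 21/50
merge 1/4 + 33/100 → 29/50
merge 21/50 + 29/50 → 1
L = 33/100 + 21/50 + 29/50 + 1 = 233/100 = 2.33 bits/symbol.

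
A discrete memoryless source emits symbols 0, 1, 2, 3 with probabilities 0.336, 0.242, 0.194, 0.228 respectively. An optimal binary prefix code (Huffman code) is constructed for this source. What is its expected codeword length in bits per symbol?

Repeatedly combine the two least-probable nodes; the expected code length is the sum of the merged weights.
merge 97/500 + 57/250 → 211/500
merge 121/500 + 42/125 → 289/500
merge 211/500 + 289/500 → 1
L = 211/500 + 289/500 + 1 = 2 bits/symbol.

2 bits/symbol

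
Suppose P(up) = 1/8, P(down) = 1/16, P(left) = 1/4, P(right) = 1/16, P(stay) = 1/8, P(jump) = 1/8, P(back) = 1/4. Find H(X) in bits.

Each probability is a power of 1/2, so log₂(1/p) is an integer.
H = Σ p·log₂(1/p) = 1/8·3 + 1/16·4 + 1/4·2 + 1/16·4 + 1/8·3 + 1/8·3 + 1/4·2 = 2.625 bits.

2.625 bits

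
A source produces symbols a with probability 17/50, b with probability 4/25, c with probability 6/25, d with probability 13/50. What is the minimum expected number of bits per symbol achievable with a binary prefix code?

2 bits/symbol

Repeatedly combine the two least-probable nodes; the expected code length is the sum of the merged weights.
merge 4/25 + 6/25 → 2/5
merge 13/50 + 17/50 → 3/5
merge 2/5 + 3/5 → 1
L = 2/5 + 3/5 + 1 = 2 bits/symbol.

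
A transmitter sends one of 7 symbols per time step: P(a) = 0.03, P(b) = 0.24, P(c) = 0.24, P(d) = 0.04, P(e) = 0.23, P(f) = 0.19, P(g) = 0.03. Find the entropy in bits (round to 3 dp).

H = −Σ pᵢ log₂ pᵢ.
−0.03·log₂(0.03) = 0.1518
−0.24·log₂(0.24) = 0.4941
−0.24·log₂(0.24) = 0.4941
−0.04·log₂(0.04) = 0.1858
−0.23·log₂(0.23) = 0.4877
−0.19·log₂(0.19) = 0.4552
−0.03·log₂(0.03) = 0.1518
Sum ≈ 2.4205 → 2.420 bits.

2.420 bits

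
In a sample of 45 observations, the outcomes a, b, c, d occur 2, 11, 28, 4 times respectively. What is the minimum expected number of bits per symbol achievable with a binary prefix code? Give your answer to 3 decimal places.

1.511 bits/symbol

Probabilities are the counts divided by 45.
Repeatedly combine the two least-probable nodes; the expected code length is the sum of the merged weights.
merge 2/45 + 4/45 → 2/15
merge 2/15 + 11/45 → 17/45
merge 17/45 + 28/45 → 1
L = 2/15 + 17/45 + 1 = 68/45 ≈ 1.511 bits/symbol.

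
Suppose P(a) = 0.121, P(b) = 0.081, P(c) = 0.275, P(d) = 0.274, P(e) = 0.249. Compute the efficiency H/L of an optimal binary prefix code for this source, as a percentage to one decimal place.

99.3%

Entropy H = −Σ p log₂ p ≈ 2.1858 bits.
Huffman merges: 81/1000+121/1000→101/500; 101/500+249/1000→451/1000; 137/500+11/40→549/1000; 451/1000+549/1000→1. L = 1101/500 ≈ 2.2020.
Efficiency = H/L = 2.1858/2.2020 = 99.3%.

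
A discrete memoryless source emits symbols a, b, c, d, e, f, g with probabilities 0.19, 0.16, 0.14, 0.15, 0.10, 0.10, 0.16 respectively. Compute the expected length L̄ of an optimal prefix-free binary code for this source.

2.81 bits/symbol

Repeatedly combine the two least-probable nodes; the expected code length is the sum of the merged weights.
merge 1/10 + 1/10 → 1/5
merge 7/50 + 3/20 → 29/100
merge 4/25 + 4/25 → 8/25
merge 19/100 + 1/5 → 39/100
merge 29/100 + 8/25 → 61/100
merge 39/100 + 61/100 → 1
L = 1/5 + 29/100 + 8/25 + 39/100 + 61/100 + 1 = 281/100 = 2.81 bits/symbol.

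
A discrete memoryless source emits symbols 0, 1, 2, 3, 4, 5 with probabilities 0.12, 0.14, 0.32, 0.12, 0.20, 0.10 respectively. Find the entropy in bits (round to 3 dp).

2.454 bits

H = −Σ pᵢ log₂ pᵢ.
−0.12·log₂(0.12) = 0.3671
−0.14·log₂(0.14) = 0.3971
−0.32·log₂(0.32) = 0.5260
−0.12·log₂(0.12) = 0.3671
−0.20·log₂(0.20) = 0.4644
−0.10·log₂(0.10) = 0.3322
Sum ≈ 2.4539 → 2.454 bits.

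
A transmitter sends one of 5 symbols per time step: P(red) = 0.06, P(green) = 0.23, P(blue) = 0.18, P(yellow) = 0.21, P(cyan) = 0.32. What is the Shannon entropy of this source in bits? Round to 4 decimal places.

2.1754 bits

H = −Σ pᵢ log₂ pᵢ.
−0.06·log₂(0.06) = 0.2435
−0.23·log₂(0.23) = 0.4877
−0.18·log₂(0.18) = 0.4453
−0.21·log₂(0.21) = 0.4728
−0.32·log₂(0.32) = 0.5260
Sum ≈ 2.1754 → 2.1754 bits.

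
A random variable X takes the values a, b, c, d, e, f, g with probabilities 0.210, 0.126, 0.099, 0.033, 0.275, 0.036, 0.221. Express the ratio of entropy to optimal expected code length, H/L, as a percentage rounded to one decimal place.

99.1%

Entropy H = −Σ p log₂ p ≈ 2.5082 bits.
Huffman merges: 33/1000+9/250→69/1000; 69/1000+99/1000→21/125; 63/500+21/125→147/500; 21/100+221/1000→431/1000; 11/40+147/500→569/1000; 431/1000+569/1000→1. L = 2531/1000 ≈ 2.5310.
Efficiency = H/L = 2.5082/2.5310 = 99.1%.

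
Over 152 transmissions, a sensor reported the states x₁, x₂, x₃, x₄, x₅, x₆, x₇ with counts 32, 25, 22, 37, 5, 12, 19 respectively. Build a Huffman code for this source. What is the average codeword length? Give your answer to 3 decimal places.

2.658 bits/symbol

Probabilities are the counts divided by 152.
Repeatedly combine the two least-probable nodes; the expected code length is the sum of the merged weights.
merge 5/152 + 3/38 → 17/152
merge 17/152 + 1/8 → 9/38
merge 11/76 + 25/152 → 47/152
merge 4/19 + 9/38 → 17/38
merge 37/152 + 47/152 → 21/38
merge 17/38 + 21/38 → 1
L = 17/152 + 9/38 + 47/152 + 17/38 + 21/38 + 1 = 101/38 ≈ 2.658 bits/symbol.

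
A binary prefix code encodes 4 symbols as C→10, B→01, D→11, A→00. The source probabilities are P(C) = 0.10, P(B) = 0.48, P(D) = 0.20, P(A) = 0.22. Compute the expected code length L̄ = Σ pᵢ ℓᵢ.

L̄ = Σ pᵢ·ℓᵢ = 0.10·2 + 0.48·2 + 0.20·2 + 0.22·2 = 2 bits/symbol.

2 bits/symbol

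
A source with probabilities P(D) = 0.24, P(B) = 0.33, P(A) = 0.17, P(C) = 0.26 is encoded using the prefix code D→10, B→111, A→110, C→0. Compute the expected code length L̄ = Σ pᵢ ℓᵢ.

L̄ = Σ pᵢ·ℓᵢ = 0.24·2 + 0.33·3 + 0.17·3 + 0.26·1 = 2.24 bits/symbol.

2.24 bits/symbol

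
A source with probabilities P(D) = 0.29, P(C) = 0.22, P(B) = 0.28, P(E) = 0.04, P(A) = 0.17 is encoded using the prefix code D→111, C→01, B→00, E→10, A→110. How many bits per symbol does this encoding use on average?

L̄ = Σ pᵢ·ℓᵢ = 0.29·3 + 0.22·2 + 0.28·2 + 0.04·2 + 0.17·3 = 2.46 bits/symbol.

2.46 bits/symbol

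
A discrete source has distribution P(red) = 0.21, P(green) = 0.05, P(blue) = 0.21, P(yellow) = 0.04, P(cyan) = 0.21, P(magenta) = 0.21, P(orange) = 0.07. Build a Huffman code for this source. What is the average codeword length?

2.62 bits/symbol

Repeatedly combine the two least-probable nodes; the expected code length is the sum of the merged weights.
merge 1/25 + 1/20 → 9/100
merge 7/100 + 9/100 → 4/25
merge 4/25 + 21/100 → 37/100
merge 21/100 + 21/100 → 21/50
merge 21/100 + 37/100 → 29/50
merge 21/50 + 29/50 → 1
L = 9/100 + 4/25 + 37/100 + 21/50 + 29/50 + 1 = 131/50 = 2.62 bits/symbol.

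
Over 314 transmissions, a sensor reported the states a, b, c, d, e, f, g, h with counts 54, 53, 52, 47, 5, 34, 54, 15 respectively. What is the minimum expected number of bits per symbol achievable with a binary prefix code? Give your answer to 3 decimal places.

2.892 bits/symbol

Probabilities are the counts divided by 314.
Repeatedly combine the two least-probable nodes; the expected code length is the sum of the merged weights.
merge 5/314 + 15/314 → 10/157
merge 10/157 + 17/157 → 27/157
merge 47/314 + 26/157 → 99/314
merge 53/314 + 27/157 → 107/314
merge 27/157 + 27/157 → 54/157
merge 99/314 + 107/314 → 103/157
merge 54/157 + 103/157 → 1
L = 10/157 + 27/157 + 99/314 + 107/314 + 54/157 + 103/157 + 1 = 454/157 ≈ 2.892 bits/symbol.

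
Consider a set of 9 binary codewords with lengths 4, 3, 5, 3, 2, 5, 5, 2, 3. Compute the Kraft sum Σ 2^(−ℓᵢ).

With common denominator 2^5 = 32: Σ 2^(−ℓᵢ) = 2/32 + 4/32 + 1/32 + 4/32 + 8/32 + 1/32 + 1/32 + 8/32 + 4/32 = 33/32 = 1.03125.

1.03125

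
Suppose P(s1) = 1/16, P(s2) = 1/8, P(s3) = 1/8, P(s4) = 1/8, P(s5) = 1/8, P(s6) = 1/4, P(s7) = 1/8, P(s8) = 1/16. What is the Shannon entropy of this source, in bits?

Each probability is a power of 1/2, so log₂(1/p) is an integer.
H = Σ p·log₂(1/p) = 1/16·4 + 1/8·3 + 1/8·3 + 1/8·3 + 1/8·3 + 1/4·2 + 1/8·3 + 1/16·4 = 2.875 bits.

2.875 bits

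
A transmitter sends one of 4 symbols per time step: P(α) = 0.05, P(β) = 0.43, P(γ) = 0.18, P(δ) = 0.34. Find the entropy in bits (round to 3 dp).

H = −Σ pᵢ log₂ pᵢ.
−0.05·log₂(0.05) = 0.2161
−0.43·log₂(0.43) = 0.5236
−0.18·log₂(0.18) = 0.4453
−0.34·log₂(0.34) = 0.5292
Sum ≈ 1.7141 → 1.714 bits.

1.714 bits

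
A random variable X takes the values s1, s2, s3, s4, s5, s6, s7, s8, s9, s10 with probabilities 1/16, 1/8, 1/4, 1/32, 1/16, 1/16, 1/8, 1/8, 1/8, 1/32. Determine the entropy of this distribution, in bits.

Each probability is a power of 1/2, so log₂(1/p) is an integer.
H = Σ p·log₂(1/p) = 1/16·4 + 1/8·3 + 1/4·2 + 1/32·5 + 1/16·4 + 1/16·4 + 1/8·3 + 1/8·3 + 1/8·3 + 1/32·5 = 3.0625 bits.

3.0625 bits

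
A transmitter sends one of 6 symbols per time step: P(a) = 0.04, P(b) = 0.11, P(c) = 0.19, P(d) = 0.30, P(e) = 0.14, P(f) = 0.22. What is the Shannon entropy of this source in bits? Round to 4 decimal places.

H = −Σ pᵢ log₂ pᵢ.
−0.04·log₂(0.04) = 0.1858
−0.11·log₂(0.11) = 0.3503
−0.19·log₂(0.19) = 0.4552
−0.30·log₂(0.30) = 0.5211
−0.14·log₂(0.14) = 0.3971
−0.22·log₂(0.22) = 0.4806
Sum ≈ 2.3900 → 2.3900 bits.

2.3900 bits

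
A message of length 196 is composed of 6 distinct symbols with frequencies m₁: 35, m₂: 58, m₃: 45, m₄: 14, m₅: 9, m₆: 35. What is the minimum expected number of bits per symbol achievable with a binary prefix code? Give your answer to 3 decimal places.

Probabilities are the counts divided by 196.
Repeatedly combine the two least-probable nodes; the expected code length is the sum of the merged weights.
merge 9/196 + 1/14 → 23/196
merge 23/196 + 5/28 → 29/98
merge 5/28 + 45/196 → 20/49
merge 29/98 + 29/98 → 29/49
merge 20/49 + 29/49 → 1
L = 23/196 + 29/98 + 20/49 + 29/49 + 1 = 473/196 ≈ 2.413 bits/symbol.

2.413 bits/symbol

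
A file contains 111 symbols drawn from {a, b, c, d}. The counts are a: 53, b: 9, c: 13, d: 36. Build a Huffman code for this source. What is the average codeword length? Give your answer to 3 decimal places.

Probabilities are the counts divided by 111.
Repeatedly combine the two least-probable nodes; the expected code length is the sum of the merged weights.
merge 3/37 + 13/111 → 22/111
merge 22/111 + 12/37 → 58/111
merge 53/111 + 58/111 → 1
L = 22/111 + 58/111 + 1 = 191/111 ≈ 1.721 bits/symbol.

1.721 bits/symbol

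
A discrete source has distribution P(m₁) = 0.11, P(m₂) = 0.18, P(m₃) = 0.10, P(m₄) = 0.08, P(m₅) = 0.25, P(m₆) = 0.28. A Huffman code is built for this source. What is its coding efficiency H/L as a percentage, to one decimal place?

Entropy H = −Σ p log₂ p ≈ 2.4335 bits.
Huffman merges: 2/25+1/10→9/50; 11/100+9/50→29/100; 9/50+1/4→43/100; 7/25+29/100→57/100; 43/100+57/100→1. L = 247/100 ≈ 2.4700.
Efficiency = H/L = 2.4335/2.4700 = 98.5%.

98.5%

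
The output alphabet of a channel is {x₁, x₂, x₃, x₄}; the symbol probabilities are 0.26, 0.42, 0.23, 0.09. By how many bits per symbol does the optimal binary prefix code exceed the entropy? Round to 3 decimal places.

Entropy H = −Σ p log₂ p ≈ 1.8313 bits.
Huffman merges: 9/100+23/100→8/25; 13/50+8/25→29/50; 21/50+29/50→1. L = 19/10 ≈ 1.9000.
L − H = 1.9000 − 1.8313 = 0.069 bits.

0.069 bits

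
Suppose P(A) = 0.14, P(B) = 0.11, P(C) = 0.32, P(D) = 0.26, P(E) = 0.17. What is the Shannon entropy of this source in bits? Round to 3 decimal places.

2.213 bits

H = −Σ pᵢ log₂ pᵢ.
−0.14·log₂(0.14) = 0.3971
−0.11·log₂(0.11) = 0.3503
−0.32·log₂(0.32) = 0.5260
−0.26·log₂(0.26) = 0.5053
−0.17·log₂(0.17) = 0.4346
Sum ≈ 2.2133 → 2.213 bits.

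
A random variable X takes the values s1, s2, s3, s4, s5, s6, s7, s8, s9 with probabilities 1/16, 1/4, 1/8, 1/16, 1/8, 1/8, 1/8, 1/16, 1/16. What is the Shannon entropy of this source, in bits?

3 bits

Each probability is a power of 1/2, so log₂(1/p) is an integer.
H = Σ p·log₂(1/p) = 1/16·4 + 1/4·2 + 1/8·3 + 1/16·4 + 1/8·3 + 1/8·3 + 1/8·3 + 1/16·4 + 1/16·4 = 3 bits.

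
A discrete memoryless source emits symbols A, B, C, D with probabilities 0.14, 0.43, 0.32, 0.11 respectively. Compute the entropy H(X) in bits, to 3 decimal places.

1.797 bits

H = −Σ pᵢ log₂ pᵢ.
−0.14·log₂(0.14) = 0.3971
−0.43·log₂(0.43) = 0.5236
−0.32·log₂(0.32) = 0.5260
−0.11·log₂(0.11) = 0.3503
Sum ≈ 1.7970 → 1.797 bits.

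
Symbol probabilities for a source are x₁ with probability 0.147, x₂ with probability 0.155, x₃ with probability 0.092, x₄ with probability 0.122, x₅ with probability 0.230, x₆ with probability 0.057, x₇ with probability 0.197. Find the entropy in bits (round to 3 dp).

2.695 bits

H = −Σ pᵢ log₂ pᵢ.
−0.147·log₂(0.147) = 0.4066
−0.155·log₂(0.155) = 0.4169
−0.092·log₂(0.092) = 0.3167
−0.122·log₂(0.122) = 0.3703
−0.230·log₂(0.230) = 0.4877
−0.057·log₂(0.057) = 0.2356
−0.197·log₂(0.197) = 0.4617
Sum ≈ 2.6954 → 2.695 bits.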